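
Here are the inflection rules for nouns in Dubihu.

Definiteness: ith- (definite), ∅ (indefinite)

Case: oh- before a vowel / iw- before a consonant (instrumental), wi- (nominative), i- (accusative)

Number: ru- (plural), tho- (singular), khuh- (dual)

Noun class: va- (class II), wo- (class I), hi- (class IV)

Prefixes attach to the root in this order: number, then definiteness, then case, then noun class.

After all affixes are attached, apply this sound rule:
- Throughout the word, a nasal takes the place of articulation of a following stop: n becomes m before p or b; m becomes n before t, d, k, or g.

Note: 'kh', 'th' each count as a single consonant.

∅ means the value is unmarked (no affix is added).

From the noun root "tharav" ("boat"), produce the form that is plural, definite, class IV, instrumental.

hiohithrutharav

Attach number plural ru- → rutharav.
Attach definiteness definite ith- → ithrutharav.
Attach case instrumental oh- (before vowel 'i') → ohithrutharav.
Attach noun class class IV hi- → hiohithrutharav.
Nasal assimilation: no change.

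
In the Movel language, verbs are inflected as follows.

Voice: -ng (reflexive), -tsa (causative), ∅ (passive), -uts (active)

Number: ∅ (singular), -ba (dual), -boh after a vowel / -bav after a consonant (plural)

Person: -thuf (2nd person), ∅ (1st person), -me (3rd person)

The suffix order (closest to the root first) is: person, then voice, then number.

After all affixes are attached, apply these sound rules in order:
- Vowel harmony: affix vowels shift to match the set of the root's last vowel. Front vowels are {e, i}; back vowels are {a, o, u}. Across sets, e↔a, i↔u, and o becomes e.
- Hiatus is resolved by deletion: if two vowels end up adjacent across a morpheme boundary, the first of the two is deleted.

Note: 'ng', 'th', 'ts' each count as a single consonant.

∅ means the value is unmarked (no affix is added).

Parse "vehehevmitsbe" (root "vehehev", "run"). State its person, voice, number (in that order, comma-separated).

Segment: vehehev-me-uts-ba.
person: -me → 3rd person.
voice: -uts → active.
number: -ba → dual.

3rd person, active, dual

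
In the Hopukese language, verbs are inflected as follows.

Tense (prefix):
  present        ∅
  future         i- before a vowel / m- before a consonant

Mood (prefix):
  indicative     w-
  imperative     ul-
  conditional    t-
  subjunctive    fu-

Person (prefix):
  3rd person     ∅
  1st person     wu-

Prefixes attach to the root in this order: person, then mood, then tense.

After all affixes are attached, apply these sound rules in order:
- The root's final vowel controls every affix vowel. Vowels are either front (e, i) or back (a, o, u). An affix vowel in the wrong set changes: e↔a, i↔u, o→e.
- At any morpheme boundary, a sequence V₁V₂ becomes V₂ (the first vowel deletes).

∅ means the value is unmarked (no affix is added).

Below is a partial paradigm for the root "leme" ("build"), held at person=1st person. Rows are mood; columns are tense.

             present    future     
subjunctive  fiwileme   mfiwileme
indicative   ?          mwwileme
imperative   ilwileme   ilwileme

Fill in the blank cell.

wwileme

Attach person 1st person wu- → wuleme.
Attach mood indicative w- → wwuleme.
tense = present: zero marking, form stays wwuleme.
Apply vowel harmony: wwuleme → wwileme.
Vowel deletion: no change.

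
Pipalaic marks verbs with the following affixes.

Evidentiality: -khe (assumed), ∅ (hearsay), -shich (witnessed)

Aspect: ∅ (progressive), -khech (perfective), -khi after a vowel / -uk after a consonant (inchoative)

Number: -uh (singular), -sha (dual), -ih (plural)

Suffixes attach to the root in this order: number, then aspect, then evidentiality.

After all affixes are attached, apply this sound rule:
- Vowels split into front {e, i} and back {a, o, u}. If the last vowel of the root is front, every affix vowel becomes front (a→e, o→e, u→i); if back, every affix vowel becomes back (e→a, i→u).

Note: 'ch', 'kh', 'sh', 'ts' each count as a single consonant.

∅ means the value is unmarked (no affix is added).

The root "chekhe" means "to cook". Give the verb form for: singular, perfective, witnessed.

chekheihkhechshich

Attach number singular -uh → chekheuh.
Attach aspect perfective -khech → chekheuhkhech.
Attach evidentiality witnessed -shich → chekheuhkhechshich.
Apply vowel harmony: chekheuhkhechshich → chekheihkhechshich.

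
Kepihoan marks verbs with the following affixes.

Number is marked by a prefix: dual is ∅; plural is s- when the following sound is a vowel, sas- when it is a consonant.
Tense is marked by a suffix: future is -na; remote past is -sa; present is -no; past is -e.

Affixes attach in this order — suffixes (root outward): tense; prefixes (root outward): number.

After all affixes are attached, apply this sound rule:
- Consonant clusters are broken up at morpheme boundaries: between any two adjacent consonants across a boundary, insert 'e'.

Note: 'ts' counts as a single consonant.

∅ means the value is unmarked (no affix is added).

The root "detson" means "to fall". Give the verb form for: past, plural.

sasedetsone

Attach tense past -e → detsone.
Attach number plural sas- (before consonant 'd') → sasdetsone.
Apply epenthesis: sasdetsone → sasedetsone.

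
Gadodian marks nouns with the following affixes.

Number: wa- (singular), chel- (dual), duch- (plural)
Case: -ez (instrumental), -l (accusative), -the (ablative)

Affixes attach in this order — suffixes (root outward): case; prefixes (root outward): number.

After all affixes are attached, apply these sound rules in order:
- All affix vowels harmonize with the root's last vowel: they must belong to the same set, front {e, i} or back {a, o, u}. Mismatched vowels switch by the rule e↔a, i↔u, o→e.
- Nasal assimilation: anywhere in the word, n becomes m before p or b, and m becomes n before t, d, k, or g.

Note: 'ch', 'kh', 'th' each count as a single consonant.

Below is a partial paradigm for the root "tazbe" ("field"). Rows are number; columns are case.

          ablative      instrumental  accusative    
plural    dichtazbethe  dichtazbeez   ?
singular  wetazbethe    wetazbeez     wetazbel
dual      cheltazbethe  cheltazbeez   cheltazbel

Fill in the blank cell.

dichtazbel

Attach case accusative -l → tazbel.
Attach number plural duch- → duchtazbel.
Apply vowel harmony: duchtazbel → dichtazbel.
Nasal assimilation: no change.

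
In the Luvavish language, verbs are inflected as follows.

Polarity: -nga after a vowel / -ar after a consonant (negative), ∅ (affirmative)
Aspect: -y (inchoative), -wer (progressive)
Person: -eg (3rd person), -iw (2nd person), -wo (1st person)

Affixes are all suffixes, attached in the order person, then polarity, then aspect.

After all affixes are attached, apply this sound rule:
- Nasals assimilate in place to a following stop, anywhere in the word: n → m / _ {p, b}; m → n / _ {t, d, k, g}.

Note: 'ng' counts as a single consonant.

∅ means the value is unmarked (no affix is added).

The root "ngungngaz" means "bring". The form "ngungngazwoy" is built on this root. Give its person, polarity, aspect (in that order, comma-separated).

1st person, affirmative, inchoative

Segment: ngungngaz-wo-y.
person: -wo → 1st person.
polarity: ∅ → affirmative.
aspect: -y → inchoative.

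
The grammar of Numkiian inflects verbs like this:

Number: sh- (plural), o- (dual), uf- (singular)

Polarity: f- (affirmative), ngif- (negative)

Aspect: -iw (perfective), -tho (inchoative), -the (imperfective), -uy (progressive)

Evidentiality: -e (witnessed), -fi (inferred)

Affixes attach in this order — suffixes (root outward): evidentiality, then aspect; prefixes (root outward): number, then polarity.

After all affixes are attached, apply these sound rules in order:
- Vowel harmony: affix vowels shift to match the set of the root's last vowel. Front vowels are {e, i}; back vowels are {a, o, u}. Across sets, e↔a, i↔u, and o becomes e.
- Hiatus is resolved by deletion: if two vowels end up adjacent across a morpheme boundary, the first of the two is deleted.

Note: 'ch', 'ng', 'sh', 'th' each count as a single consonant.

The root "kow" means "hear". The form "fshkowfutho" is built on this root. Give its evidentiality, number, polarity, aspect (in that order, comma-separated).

Segment: f-sh-kow-fi-tho.
evidentiality: -fi → inferred.
number: sh- → plural.
polarity: f- → affirmative.
aspect: -tho → inchoative.

inferred, plural, affirmative, inchoative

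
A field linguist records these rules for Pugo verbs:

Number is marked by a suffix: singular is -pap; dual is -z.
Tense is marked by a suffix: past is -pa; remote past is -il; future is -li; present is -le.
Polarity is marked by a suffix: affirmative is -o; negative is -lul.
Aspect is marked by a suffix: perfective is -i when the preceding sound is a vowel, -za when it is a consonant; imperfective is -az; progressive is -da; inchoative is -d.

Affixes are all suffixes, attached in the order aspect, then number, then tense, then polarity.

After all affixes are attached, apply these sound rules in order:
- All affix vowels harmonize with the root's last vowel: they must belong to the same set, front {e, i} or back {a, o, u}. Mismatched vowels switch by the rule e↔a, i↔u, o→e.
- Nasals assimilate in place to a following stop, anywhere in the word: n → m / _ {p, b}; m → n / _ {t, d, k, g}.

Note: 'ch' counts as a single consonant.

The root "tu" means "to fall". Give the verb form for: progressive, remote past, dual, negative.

Attach aspect progressive -da → tuda.
Attach number dual -z → tudaz.
Attach tense remote past -il → tudazil.
Attach polarity negative -lul → tudazillul.
Apply vowel harmony: tudazillul → tudazullul.
Nasal assimilation: no change.

tudazullul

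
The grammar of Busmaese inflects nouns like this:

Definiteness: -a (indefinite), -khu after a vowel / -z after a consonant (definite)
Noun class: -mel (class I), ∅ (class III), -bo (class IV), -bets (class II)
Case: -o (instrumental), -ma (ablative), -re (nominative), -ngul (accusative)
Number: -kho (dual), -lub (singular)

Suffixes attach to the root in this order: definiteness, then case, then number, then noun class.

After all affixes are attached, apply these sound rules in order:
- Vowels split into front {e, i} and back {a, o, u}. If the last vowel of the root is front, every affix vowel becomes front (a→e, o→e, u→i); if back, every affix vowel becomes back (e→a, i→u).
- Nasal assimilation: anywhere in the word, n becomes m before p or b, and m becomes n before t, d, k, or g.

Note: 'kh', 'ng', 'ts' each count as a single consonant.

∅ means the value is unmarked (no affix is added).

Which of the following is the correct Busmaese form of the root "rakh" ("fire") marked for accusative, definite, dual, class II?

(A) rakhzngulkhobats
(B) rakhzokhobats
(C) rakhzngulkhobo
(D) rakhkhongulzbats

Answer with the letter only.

A

Attach definiteness definite -z (after consonant 'kh') → rakhz.
Attach case accusative -ngul → rakhzngul.
Attach number dual -kho → rakhzngulkho.
Attach noun class class II -bets → rakhzngulkhobets.
Apply vowel harmony: rakhzngulkhobets → rakhzngulkhobats.
Nasal assimilation: no change.
So the correct form is rakhzngulkhobats, option (A).
(C) rakhzngulkhobo is wrong: it uses class IV instead of class II for noun class.
(D) rakhkhongulzbats is wrong: it has the affixes in the wrong order.
(B) rakhzokhobats is wrong: it uses instrumental instead of accusative for case.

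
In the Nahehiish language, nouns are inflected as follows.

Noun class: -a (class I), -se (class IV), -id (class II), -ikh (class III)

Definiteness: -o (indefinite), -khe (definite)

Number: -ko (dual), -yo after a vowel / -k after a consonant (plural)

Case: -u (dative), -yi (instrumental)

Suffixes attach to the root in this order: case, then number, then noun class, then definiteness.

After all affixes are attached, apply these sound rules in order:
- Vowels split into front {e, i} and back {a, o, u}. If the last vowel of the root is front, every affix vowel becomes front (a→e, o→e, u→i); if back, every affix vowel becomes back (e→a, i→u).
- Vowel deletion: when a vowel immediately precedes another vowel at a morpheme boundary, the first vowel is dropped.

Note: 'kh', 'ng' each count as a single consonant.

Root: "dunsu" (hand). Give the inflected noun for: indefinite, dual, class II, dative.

dunsukudo

Attach case dative -u → dunsuu.
Attach number dual -ko → dunsuuko.
Attach noun class class II -id → dunsuukoid.
Attach definiteness indefinite -o → dunsuukoido.
Apply vowel harmony: dunsuukoido → dunsuukoudo.
Apply vowel deletion: dunsuukoudo → dunsukudo.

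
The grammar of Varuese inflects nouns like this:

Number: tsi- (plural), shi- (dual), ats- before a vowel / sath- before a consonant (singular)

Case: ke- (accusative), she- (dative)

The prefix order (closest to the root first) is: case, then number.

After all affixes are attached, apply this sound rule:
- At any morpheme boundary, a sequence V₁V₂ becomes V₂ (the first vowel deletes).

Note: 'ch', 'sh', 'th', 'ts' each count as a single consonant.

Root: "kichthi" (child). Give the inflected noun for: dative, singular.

Attach case dative she- → shekichthi.
Attach number singular sath- (before consonant 'sh') → sathshekichthi.
Vowel deletion: no change.

sathshekichthi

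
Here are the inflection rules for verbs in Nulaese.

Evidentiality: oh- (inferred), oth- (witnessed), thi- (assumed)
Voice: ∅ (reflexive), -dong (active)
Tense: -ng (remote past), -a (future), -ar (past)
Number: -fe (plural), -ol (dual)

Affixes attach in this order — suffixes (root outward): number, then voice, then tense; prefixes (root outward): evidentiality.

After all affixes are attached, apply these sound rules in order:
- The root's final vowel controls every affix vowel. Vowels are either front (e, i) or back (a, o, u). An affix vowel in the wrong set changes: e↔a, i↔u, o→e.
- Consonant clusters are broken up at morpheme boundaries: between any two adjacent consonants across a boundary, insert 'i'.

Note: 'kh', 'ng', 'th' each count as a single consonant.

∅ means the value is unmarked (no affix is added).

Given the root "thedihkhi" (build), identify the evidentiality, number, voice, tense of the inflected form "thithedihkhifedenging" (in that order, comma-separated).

assumed, plural, active, remote past

Segment: thi-thedihkhi-fe-dong-ng.
evidentiality: thi- → assumed.
number: -fe → plural.
voice: -dong → active.
tense: -ng → remote past.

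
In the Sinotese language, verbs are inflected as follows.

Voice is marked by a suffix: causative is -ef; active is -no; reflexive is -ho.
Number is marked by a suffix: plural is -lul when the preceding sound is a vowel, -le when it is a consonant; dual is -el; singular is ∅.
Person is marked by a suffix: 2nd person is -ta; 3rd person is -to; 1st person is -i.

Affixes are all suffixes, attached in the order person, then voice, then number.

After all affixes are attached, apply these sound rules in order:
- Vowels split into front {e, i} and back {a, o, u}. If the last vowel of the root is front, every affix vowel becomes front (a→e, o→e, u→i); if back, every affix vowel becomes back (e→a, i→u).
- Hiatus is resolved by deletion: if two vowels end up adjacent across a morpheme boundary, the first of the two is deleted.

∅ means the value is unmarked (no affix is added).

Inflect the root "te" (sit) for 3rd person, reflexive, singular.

Attach person 3rd person -to → teto.
Attach voice reflexive -ho → tetoho.
number = singular: zero marking, form stays tetoho.
Apply vowel harmony: tetoho → tetehe.
Vowel deletion: no change.

tetehe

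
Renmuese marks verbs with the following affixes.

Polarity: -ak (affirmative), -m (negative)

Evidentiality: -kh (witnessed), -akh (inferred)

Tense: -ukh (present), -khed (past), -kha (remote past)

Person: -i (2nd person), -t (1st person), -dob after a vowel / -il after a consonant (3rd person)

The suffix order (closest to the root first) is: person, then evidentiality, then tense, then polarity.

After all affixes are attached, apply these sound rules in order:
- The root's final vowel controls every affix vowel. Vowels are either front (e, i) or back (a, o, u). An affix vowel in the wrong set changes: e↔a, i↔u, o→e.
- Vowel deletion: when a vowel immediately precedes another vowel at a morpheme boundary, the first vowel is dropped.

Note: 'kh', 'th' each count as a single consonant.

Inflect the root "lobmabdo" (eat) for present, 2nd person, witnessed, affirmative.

Attach person 2nd person -i → lobmabdoi.
Attach evidentiality witnessed -kh → lobmabdoikh.
Attach tense present -ukh → lobmabdoikhukh.
Attach polarity affirmative -ak → lobmabdoikhukhak.
Apply vowel harmony: lobmabdoikhukhak → lobmabdoukhukhak.
Apply vowel deletion: lobmabdoukhukhak → lobmabdukhukhak.

lobmabdukhukhak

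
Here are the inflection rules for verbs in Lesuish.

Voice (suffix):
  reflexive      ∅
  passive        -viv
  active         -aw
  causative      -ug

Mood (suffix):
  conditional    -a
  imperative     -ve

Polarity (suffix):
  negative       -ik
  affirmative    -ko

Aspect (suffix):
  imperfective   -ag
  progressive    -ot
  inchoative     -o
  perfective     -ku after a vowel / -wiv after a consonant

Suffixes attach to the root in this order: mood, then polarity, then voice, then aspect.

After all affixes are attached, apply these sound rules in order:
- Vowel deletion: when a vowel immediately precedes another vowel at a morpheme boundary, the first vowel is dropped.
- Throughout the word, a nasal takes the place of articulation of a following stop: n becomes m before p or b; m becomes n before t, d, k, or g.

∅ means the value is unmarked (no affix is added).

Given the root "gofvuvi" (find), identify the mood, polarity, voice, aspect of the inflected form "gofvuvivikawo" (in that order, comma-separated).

Segment: gofvuvi-ve-ik-aw-o.
mood: -ve → imperative.
polarity: -ik → negative.
voice: -aw → active.
aspect: -o → inchoative.

imperative, negative, active, inchoative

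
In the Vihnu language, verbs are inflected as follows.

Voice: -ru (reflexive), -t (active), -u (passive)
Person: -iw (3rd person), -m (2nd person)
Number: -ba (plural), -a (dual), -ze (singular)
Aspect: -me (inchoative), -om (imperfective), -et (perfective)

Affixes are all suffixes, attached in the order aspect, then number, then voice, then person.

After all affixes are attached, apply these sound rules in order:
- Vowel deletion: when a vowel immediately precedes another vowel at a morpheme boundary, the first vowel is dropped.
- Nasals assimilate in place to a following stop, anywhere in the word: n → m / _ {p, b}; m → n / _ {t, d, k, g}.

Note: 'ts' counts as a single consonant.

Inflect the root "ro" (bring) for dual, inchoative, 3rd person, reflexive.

Attach aspect inchoative -me → rome.
Attach number dual -a → romea.
Attach voice reflexive -ru → romearu.
Attach person 3rd person -iw → romearuiw.
Apply vowel deletion: romearuiw → romariw.
Nasal assimilation: no change.

romariw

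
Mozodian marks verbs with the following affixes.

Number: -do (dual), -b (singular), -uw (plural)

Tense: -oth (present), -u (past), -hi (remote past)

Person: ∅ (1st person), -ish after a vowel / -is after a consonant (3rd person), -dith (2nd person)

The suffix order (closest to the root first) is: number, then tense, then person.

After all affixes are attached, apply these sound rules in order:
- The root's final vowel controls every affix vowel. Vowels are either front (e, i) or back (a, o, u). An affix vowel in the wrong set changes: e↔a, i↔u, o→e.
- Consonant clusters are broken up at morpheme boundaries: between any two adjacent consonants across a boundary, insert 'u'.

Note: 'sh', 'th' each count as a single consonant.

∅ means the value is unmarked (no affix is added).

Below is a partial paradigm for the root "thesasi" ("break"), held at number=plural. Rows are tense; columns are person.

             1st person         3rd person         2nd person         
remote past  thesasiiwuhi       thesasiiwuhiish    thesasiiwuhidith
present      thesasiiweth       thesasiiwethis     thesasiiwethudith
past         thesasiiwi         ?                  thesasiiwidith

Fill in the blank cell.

thesasiiwiish

Attach number plural -uw → thesasiuw.
Attach tense past -u → thesasiuwu.
Attach person 3rd person -ish (after vowel 'u') → thesasiuwuish.
Apply vowel harmony: thesasiuwuish → thesasiiwiish.
Epenthesis: no change.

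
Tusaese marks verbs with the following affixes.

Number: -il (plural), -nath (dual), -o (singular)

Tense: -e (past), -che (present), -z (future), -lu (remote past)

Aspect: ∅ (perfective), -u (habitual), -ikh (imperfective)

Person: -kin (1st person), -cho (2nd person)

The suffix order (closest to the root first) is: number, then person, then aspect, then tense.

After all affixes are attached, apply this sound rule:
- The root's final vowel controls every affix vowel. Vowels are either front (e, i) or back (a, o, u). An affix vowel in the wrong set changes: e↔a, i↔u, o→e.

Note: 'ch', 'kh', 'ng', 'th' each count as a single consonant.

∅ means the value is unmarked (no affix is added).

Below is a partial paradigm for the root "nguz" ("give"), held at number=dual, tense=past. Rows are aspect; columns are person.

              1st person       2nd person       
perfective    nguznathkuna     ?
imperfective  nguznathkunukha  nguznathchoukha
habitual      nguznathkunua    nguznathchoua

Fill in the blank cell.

Attach number dual -nath → nguznath.
Attach person 2nd person -cho → nguznathcho.
aspect = perfective: zero marking, form stays nguznathcho.
Attach tense past -e → nguznathchoe.
Apply vowel harmony: nguznathchoe → nguznathchoa.

nguznathchoa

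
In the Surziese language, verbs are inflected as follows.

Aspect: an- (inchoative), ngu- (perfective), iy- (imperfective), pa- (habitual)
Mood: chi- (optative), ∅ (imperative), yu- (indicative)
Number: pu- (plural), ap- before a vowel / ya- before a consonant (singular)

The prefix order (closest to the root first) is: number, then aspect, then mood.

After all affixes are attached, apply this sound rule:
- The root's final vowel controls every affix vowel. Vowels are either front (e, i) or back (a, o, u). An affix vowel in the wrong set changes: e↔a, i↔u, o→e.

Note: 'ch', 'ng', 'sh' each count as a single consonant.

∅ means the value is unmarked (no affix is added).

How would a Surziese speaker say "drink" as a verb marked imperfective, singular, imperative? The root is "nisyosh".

uyyanisyosh

Attach number singular ya- (before consonant 'n') → yanisyosh.
Attach aspect imperfective iy- → iyyanisyosh.
mood = imperative: zero marking, form stays iyyanisyosh.
Apply vowel harmony: iyyanisyosh → uyyanisyosh.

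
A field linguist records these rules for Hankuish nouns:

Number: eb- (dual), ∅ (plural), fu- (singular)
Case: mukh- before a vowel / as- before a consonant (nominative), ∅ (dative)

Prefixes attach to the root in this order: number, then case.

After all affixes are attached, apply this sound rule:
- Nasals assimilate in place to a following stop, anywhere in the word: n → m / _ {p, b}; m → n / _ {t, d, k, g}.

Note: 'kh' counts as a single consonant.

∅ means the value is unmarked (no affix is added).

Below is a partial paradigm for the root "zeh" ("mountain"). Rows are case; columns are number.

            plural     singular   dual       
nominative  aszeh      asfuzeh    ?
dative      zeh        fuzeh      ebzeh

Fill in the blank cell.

mukhebzeh

Attach number dual eb- → ebzeh.
Attach case nominative mukh- (before vowel 'e') → mukhebzeh.
Nasal assimilation: no change.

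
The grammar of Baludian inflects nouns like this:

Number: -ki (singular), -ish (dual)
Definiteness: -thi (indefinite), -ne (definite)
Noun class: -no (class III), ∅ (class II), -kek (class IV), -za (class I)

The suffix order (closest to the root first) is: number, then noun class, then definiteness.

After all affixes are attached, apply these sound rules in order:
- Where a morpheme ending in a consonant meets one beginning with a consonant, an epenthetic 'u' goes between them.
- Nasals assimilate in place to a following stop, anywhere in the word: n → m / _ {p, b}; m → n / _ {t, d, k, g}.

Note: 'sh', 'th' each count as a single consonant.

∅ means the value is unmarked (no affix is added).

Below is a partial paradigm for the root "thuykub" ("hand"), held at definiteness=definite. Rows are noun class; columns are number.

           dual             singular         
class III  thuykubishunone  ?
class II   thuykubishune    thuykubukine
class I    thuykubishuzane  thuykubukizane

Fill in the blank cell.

Attach number singular -ki → thuykubki.
Attach noun class class III -no → thuykubkino.
Attach definiteness definite -ne → thuykubkinone.
Apply epenthesis: thuykubkinone → thuykubukinone.
Nasal assimilation: no change.

thuykubukinone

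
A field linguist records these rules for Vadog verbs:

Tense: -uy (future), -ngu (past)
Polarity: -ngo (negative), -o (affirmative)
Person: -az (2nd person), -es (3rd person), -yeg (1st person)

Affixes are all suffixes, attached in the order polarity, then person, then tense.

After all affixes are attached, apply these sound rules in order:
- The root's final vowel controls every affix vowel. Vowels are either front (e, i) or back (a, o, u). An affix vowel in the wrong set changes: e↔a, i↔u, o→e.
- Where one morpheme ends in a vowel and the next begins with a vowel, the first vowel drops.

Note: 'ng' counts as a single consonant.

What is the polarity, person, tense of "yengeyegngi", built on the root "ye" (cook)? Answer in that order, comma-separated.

Segment: ye-ngo-yeg-ngu.
polarity: -ngo → negative.
person: -yeg → 1st person.
tense: -ngu → past.

negative, 1st person, past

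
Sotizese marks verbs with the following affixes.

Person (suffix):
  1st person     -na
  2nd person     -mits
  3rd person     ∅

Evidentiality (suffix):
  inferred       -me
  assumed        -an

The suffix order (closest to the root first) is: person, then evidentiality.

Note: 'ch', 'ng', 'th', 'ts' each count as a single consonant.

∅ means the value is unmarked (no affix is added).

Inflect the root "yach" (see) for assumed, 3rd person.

yachan

person = 3rd person: zero marking, form stays yach.
Attach evidentiality assumed -an → yachan.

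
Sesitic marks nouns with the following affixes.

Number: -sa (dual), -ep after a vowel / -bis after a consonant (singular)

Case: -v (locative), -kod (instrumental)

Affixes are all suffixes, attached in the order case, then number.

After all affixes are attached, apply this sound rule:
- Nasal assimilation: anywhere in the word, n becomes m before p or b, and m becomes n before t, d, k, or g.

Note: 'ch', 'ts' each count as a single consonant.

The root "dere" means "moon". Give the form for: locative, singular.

derevbis

Attach case locative -v → derev.
Attach number singular -bis (after consonant 'v') → derevbis.
Nasal assimilation: no change.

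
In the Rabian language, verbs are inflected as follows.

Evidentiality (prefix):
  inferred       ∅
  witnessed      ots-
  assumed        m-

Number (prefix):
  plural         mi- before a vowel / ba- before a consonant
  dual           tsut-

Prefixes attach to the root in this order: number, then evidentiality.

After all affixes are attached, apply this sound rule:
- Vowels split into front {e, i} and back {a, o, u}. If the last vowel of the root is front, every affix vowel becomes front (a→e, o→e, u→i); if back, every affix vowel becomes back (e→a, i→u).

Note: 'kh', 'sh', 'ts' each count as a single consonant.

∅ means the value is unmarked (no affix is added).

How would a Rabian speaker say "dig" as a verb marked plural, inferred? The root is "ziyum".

Attach number plural ba- (before consonant 'z') → baziyum.
evidentiality = inferred: zero marking, form stays baziyum.
Vowel harmony: no change.

baziyum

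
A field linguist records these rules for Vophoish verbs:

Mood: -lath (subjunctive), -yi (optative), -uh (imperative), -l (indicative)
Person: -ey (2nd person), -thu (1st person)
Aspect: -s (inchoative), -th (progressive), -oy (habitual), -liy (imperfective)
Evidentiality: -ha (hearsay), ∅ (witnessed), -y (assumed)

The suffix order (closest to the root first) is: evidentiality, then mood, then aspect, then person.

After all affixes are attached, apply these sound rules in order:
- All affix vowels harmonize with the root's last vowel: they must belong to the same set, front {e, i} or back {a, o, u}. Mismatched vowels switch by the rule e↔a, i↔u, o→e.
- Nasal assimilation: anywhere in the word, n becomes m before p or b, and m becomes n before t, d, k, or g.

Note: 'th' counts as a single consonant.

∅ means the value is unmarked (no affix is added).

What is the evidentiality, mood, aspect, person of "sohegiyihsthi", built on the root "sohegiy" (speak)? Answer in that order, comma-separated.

witnessed, imperative, inchoative, 1st person

Segment: sohegiy-uh-s-thu.
evidentiality: ∅ → witnessed.
mood: -uh → imperative.
aspect: -s → inchoative.
person: -thu → 1st person.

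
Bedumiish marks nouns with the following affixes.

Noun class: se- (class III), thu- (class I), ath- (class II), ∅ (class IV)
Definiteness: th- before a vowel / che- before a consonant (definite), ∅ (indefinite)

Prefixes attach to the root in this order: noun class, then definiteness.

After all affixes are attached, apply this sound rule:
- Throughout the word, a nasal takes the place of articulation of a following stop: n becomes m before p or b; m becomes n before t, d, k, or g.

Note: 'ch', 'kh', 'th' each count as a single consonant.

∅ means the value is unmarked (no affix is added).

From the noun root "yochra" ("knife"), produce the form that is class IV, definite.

noun class = class IV: zero marking, form stays yochra.
Attach definiteness definite che- (before consonant 'y') → cheyochra.
Nasal assimilation: no change.

cheyochra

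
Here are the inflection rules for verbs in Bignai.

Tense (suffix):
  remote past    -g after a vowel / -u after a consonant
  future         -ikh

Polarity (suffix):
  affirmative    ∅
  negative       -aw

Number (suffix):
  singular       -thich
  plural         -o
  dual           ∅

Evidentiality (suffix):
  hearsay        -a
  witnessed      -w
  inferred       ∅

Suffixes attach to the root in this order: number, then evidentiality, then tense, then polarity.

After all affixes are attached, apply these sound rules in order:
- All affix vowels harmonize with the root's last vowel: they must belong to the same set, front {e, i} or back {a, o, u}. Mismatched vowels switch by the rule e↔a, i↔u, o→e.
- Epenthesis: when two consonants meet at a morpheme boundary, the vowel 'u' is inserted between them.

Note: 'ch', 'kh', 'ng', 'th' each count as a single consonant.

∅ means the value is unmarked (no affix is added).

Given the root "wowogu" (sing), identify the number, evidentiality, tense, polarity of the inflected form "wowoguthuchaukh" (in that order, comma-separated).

singular, hearsay, future, affirmative

Segment: wowogu-thich-a-ikh.
number: -thich → singular.
evidentiality: -a → hearsay.
tense: -ikh → future.
polarity: ∅ → affirmative.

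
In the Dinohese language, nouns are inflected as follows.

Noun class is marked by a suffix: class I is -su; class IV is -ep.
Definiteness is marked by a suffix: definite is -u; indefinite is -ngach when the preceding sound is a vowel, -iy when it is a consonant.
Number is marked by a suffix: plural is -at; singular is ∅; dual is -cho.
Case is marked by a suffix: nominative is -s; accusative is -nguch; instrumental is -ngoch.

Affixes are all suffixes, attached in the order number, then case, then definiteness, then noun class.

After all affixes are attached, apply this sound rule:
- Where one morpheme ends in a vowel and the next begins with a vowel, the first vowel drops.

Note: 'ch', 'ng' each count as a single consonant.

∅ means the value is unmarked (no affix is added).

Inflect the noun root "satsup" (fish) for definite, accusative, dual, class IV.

Attach number dual -cho → satsupcho.
Attach case accusative -nguch → satsupchonguch.
Attach definiteness definite -u → satsupchonguchu.
Attach noun class class IV -ep → satsupchonguchuep.
Apply vowel deletion: satsupchonguchuep → satsupchonguchep.

satsupchonguchep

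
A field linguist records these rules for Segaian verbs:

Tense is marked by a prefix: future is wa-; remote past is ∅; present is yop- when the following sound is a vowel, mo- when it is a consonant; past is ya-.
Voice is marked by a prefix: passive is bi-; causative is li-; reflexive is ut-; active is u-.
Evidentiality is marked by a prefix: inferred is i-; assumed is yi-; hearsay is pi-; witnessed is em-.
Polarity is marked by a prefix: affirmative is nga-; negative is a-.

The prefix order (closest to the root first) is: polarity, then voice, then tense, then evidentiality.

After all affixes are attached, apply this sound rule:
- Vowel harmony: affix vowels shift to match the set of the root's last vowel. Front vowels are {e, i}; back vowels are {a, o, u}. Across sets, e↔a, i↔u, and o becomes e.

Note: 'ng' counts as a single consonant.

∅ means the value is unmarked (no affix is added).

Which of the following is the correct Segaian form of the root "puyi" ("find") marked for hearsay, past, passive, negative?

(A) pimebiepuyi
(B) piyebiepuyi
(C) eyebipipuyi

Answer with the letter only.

B

Attach polarity negative a- → apuyi.
Attach voice passive bi- → biapuyi.
Attach tense past ya- → yabiapuyi.
Attach evidentiality hearsay pi- → piyabiapuyi.
Apply vowel harmony: piyabiapuyi → piyebiepuyi.
So the correct form is piyebiepuyi, option (B).
(A) pimebiepuyi is wrong: it uses present instead of past for tense.
(C) eyebipipuyi is wrong: it has the affixes in the wrong order.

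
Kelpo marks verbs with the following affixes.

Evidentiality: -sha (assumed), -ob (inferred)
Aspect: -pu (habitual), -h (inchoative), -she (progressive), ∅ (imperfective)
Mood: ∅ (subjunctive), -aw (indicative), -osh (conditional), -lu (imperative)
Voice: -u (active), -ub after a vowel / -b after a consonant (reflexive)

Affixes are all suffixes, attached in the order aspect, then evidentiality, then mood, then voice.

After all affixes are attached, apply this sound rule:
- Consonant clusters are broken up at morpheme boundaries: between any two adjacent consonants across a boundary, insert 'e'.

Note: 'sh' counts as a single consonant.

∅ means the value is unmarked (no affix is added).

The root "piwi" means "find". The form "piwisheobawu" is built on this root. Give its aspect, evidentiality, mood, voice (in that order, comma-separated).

Segment: piwi-she-ob-aw-u.
aspect: -she → progressive.
evidentiality: -ob → inferred.
mood: -aw → indicative.
voice: -u → active.

progressive, inferred, indicative, active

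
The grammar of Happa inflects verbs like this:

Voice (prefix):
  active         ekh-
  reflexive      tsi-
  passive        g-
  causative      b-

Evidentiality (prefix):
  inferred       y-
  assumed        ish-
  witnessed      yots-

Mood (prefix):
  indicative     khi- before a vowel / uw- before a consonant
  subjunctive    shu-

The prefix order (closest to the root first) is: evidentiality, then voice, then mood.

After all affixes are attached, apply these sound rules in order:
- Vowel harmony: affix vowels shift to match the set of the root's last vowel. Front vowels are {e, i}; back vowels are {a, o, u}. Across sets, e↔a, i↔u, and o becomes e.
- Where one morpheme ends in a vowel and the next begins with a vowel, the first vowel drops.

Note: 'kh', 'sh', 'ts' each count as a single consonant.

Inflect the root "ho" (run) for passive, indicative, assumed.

uwgushho

Attach evidentiality assumed ish- → ishho.
Attach voice passive g- → gishho.
Attach mood indicative uw- (before consonant 'g') → uwgishho.
Apply vowel harmony: uwgishho → uwgushho.
Vowel deletion: no change.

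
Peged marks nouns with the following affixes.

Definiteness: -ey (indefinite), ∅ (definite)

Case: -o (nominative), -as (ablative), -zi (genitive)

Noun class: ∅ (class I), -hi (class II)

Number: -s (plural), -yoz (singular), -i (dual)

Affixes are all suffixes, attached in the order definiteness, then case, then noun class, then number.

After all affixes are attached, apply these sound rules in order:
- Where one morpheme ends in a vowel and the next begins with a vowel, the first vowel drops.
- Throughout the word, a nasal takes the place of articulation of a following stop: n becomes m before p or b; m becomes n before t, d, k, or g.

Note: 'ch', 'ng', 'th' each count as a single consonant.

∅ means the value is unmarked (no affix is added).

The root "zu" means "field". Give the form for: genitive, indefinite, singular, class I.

Attach definiteness indefinite -ey → zuey.
Attach case genitive -zi → zueyzi.
noun class = class I: zero marking, form stays zueyzi.
Attach number singular -yoz → zueyziyoz.
Apply vowel deletion: zueyziyoz → zeyziyoz.
Nasal assimilation: no change.

zeyziyoz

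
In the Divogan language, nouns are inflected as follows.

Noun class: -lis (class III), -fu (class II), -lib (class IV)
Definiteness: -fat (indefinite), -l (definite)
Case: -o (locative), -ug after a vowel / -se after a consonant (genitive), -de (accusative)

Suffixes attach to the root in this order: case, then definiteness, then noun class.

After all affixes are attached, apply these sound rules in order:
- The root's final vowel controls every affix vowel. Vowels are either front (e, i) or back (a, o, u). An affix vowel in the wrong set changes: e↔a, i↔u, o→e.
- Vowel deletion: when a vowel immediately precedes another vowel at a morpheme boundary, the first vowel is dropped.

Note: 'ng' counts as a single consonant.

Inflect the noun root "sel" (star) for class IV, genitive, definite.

selsellib

Attach case genitive -se (after consonant 'l') → selse.
Attach definiteness definite -l → selsel.
Attach noun class class IV -lib → selsellib.
Vowel harmony: no change.
Vowel deletion: no change.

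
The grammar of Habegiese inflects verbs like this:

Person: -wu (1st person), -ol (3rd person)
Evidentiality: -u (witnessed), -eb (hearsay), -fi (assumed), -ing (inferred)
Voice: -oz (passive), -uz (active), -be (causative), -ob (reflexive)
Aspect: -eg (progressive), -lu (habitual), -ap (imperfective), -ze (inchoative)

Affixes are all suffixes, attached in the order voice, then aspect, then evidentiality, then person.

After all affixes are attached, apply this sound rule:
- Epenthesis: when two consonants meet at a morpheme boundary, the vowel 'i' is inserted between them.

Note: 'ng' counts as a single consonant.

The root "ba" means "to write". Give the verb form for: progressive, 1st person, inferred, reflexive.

baobegingiwu

Attach voice reflexive -ob → baob.
Attach aspect progressive -eg → baobeg.
Attach evidentiality inferred -ing → baobeging.
Attach person 1st person -wu → baobegingwu.
Apply epenthesis: baobegingwu → baobegingiwu.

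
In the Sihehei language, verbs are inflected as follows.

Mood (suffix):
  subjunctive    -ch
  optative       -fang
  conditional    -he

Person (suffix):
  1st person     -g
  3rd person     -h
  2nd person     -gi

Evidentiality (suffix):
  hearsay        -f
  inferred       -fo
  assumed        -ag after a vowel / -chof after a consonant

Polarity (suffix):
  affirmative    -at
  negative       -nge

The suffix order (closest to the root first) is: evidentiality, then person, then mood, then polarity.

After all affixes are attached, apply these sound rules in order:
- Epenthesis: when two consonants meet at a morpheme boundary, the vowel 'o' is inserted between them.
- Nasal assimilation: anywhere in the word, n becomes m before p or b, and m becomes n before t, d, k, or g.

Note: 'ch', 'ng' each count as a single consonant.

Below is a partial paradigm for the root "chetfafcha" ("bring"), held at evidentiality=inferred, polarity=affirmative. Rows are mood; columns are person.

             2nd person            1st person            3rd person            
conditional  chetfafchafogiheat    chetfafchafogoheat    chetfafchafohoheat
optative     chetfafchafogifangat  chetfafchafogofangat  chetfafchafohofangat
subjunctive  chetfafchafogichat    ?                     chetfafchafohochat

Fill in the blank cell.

Attach evidentiality inferred -fo → chetfafchafo.
Attach person 1st person -g → chetfafchafog.
Attach mood subjunctive -ch → chetfafchafogch.
Attach polarity affirmative -at → chetfafchafogchat.
Apply epenthesis: chetfafchafogchat → chetfafchafogochat.
Nasal assimilation: no change.

chetfafchafogochat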